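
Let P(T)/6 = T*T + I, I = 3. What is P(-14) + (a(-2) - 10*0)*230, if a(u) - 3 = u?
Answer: 1424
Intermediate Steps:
a(u) = 3 + u
P(T) = 18 + 6*T**2 (P(T) = 6*(T*T + 3) = 6*(T**2 + 3) = 6*(3 + T**2) = 18 + 6*T**2)
P(-14) + (a(-2) - 10*0)*230 = (18 + 6*(-14)**2) + ((3 - 2) - 10*0)*230 = (18 + 6*196) + (1 + 0)*230 = (18 + 1176) + 1*230 = 1194 + 230 = 1424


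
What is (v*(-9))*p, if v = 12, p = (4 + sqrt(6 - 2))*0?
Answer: 0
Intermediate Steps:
p = 0 (p = (4 + sqrt(4))*0 = (4 + 2)*0 = 6*0 = 0)
(v*(-9))*p = (12*(-9))*0 = -108*0 = 0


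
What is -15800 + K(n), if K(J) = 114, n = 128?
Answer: -15686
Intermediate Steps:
-15800 + K(n) = -15800 + 114 = -15686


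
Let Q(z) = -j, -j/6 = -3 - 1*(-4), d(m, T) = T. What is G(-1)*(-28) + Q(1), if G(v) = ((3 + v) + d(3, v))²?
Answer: -22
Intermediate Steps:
G(v) = (3 + 2*v)² (G(v) = ((3 + v) + v)² = (3 + 2*v)²)
j = -6 (j = -6*(-3 - 1*(-4)) = -6*(-3 + 4) = -6*1 = -6)
Q(z) = 6 (Q(z) = -1*(-6) = 6)
G(-1)*(-28) + Q(1) = (3 + 2*(-1))²*(-28) + 6 = (3 - 2)²*(-28) + 6 = 1²*(-28) + 6 = 1*(-28) + 6 = -28 + 6 = -22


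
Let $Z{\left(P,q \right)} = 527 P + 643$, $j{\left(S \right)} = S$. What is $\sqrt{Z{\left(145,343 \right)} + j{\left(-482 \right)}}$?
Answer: $4 \sqrt{4786} \approx 276.72$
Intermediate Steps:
$Z{\left(P,q \right)} = 643 + 527 P$
$\sqrt{Z{\left(145,343 \right)} + j{\left(-482 \right)}} = \sqrt{\left(643 + 527 \cdot 145\right) - 482} = \sqrt{\left(643 + 76415\right) - 482} = \sqrt{77058 - 482} = \sqrt{76576} = 4 \sqrt{4786}$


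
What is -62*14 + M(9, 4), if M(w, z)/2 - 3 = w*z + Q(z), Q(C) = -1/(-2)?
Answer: -789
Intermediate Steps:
Q(C) = 1/2 (Q(C) = -1*(-1/2) = 1/2)
M(w, z) = 7 + 2*w*z (M(w, z) = 6 + 2*(w*z + 1/2) = 6 + 2*(1/2 + w*z) = 6 + (1 + 2*w*z) = 7 + 2*w*z)
-62*14 + M(9, 4) = -62*14 + (7 + 2*9*4) = -868 + (7 + 72) = -868 + 79 = -789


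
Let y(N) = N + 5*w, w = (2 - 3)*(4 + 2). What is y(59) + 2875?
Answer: 2904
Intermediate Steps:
w = -6 (w = -1*6 = -6)
y(N) = -30 + N (y(N) = N + 5*(-6) = N - 30 = -30 + N)
y(59) + 2875 = (-30 + 59) + 2875 = 29 + 2875 = 2904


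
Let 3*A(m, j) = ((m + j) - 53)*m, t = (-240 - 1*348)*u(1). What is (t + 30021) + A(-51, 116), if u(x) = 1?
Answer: 29229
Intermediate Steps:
t = -588 (t = (-240 - 1*348)*1 = (-240 - 348)*1 = -588*1 = -588)
A(m, j) = m*(-53 + j + m)/3 (A(m, j) = (((m + j) - 53)*m)/3 = (((j + m) - 53)*m)/3 = ((-53 + j + m)*m)/3 = (m*(-53 + j + m))/3 = m*(-53 + j + m)/3)
(t + 30021) + A(-51, 116) = (-588 + 30021) + (1/3)*(-51)*(-53 + 116 - 51) = 29433 + (1/3)*(-51)*12 = 29433 - 204 = 29229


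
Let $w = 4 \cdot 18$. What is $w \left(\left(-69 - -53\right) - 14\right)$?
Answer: $-2160$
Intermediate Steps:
$w = 72$
$w \left(\left(-69 - -53\right) - 14\right) = 72 \left(\left(-69 - -53\right) - 14\right) = 72 \left(\left(-69 + 53\right) - 14\right) = 72 \left(-16 - 14\right) = 72 \left(-30\right) = -2160$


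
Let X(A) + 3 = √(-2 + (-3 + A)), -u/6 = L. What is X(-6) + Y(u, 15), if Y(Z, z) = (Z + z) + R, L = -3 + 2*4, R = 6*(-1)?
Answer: -24 + I*√11 ≈ -24.0 + 3.3166*I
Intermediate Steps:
R = -6
L = 5 (L = -3 + 8 = 5)
u = -30 (u = -6*5 = -30)
X(A) = -3 + √(-5 + A) (X(A) = -3 + √(-2 + (-3 + A)) = -3 + √(-5 + A))
Y(Z, z) = -6 + Z + z (Y(Z, z) = (Z + z) - 6 = -6 + Z + z)
X(-6) + Y(u, 15) = (-3 + √(-5 - 6)) + (-6 - 30 + 15) = (-3 + √(-11)) - 21 = (-3 + I*√11) - 21 = -24 + I*√11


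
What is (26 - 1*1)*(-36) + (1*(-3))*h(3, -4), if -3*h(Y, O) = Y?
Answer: -897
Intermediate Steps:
h(Y, O) = -Y/3
(26 - 1*1)*(-36) + (1*(-3))*h(3, -4) = (26 - 1*1)*(-36) + (1*(-3))*(-⅓*3) = (26 - 1)*(-36) - 3*(-1) = 25*(-36) + 3 = -900 + 3 = -897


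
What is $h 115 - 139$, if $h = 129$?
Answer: $14696$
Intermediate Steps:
$h 115 - 139 = 129 \cdot 115 - 139 = 14835 - 139 = 14696$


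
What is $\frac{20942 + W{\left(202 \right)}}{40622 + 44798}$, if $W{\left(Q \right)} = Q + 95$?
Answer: $\frac{21239}{85420} \approx 0.24864$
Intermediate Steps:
$W{\left(Q \right)} = 95 + Q$
$\frac{20942 + W{\left(202 \right)}}{40622 + 44798} = \frac{20942 + \left(95 + 202\right)}{40622 + 44798} = \frac{20942 + 297}{85420} = 21239 \cdot \frac{1}{85420} = \frac{21239}{85420}$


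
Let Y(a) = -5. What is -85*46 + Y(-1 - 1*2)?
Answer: -3915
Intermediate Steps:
-85*46 + Y(-1 - 1*2) = -85*46 - 5 = -3910 - 5 = -3915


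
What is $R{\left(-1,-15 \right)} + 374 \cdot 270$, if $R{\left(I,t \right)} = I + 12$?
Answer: $100991$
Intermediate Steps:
$R{\left(I,t \right)} = 12 + I$
$R{\left(-1,-15 \right)} + 374 \cdot 270 = \left(12 - 1\right) + 374 \cdot 270 = 11 + 100980 = 100991$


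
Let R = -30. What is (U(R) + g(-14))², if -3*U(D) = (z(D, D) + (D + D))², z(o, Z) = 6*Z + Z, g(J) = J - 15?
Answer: 591900241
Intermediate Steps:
g(J) = -15 + J
z(o, Z) = 7*Z
U(D) = -27*D² (U(D) = -(7*D + (D + D))²/3 = -(7*D + 2*D)²/3 = -81*D²/3 = -27*D²)
(U(R) + g(-14))² = (-27*(-30)² + (-15 - 14))² = (-27*900 - 29)² = (-24300 - 29)² = (-24329)² = 591900241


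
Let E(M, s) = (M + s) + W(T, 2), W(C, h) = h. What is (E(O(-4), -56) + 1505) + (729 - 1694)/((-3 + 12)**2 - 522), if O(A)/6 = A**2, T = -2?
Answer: 683192/441 ≈ 1549.2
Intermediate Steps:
O(A) = 6*A**2
E(M, s) = 2 + M + s (E(M, s) = (M + s) + 2 = 2 + M + s)
(E(O(-4), -56) + 1505) + (729 - 1694)/((-3 + 12)**2 - 522) = ((2 + 6*(-4)**2 - 56) + 1505) + (729 - 1694)/((-3 + 12)**2 - 522) = ((2 + 6*16 - 56) + 1505) - 965/(9**2 - 522) = ((2 + 96 - 56) + 1505) - 965/(81 - 522) = (42 + 1505) - 965/(-441) = 1547 - 965*(-1/441) = 1547 + 965/441 = 683192/441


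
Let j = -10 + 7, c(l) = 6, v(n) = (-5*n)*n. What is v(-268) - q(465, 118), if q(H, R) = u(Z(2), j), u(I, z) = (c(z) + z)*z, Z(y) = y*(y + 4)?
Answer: -359111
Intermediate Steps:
v(n) = -5*n²
Z(y) = y*(4 + y)
j = -3
u(I, z) = z*(6 + z) (u(I, z) = (6 + z)*z = z*(6 + z))
q(H, R) = -9 (q(H, R) = -3*(6 - 3) = -3*3 = -9)
v(-268) - q(465, 118) = -5*(-268)² - 1*(-9) = -5*71824 + 9 = -359120 + 9 = -359111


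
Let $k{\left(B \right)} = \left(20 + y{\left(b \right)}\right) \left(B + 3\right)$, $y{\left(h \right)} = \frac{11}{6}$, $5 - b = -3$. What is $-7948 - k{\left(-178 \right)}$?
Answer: $- \frac{24763}{6} \approx -4127.2$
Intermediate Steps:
$b = 8$ ($b = 5 - -3 = 5 + 3 = 8$)
$y{\left(h \right)} = \frac{11}{6}$ ($y{\left(h \right)} = 11 \cdot \frac{1}{6} = \frac{11}{6}$)
$k{\left(B \right)} = \frac{131}{2} + \frac{131 B}{6}$ ($k{\left(B \right)} = \left(20 + \frac{11}{6}\right) \left(B + 3\right) = \frac{131 \left(3 + B\right)}{6} = \frac{131}{2} + \frac{131 B}{6}$)
$-7948 - k{\left(-178 \right)} = -7948 - \left(\frac{131}{2} + \frac{131}{6} \left(-178\right)\right) = -7948 - \left(\frac{131}{2} - \frac{11659}{3}\right) = -7948 - - \frac{22925}{6} = -7948 + \frac{22925}{6} = - \frac{24763}{6}$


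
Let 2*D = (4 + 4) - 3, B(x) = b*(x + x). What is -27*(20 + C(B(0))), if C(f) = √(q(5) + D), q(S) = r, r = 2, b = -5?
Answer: -540 - 81*√2/2 ≈ -597.28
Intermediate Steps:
B(x) = -10*x (B(x) = -5*(x + x) = -10*x)
q(S) = 2
D = 5/2 (D = ((4 + 4) - 3)/2 = (8 - 3)/2 = (½)*5 = 5/2 ≈ 2.5000)
C(f) = 3*√2/2 (C(f) = √(2 + 5/2) = √(9/2) = 3*√2/2)
-27*(20 + C(B(0))) = -27*(20 + 3*√2/2) = -540 - 81*√2/2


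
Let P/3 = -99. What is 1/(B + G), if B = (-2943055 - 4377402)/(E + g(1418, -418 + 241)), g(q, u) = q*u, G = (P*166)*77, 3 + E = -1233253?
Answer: -1484242/5634552309011 ≈ -2.6342e-7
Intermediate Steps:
P = -297 (P = 3*(-99) = -297)
E = -1233256 (E = -3 - 1233253 = -1233256)
G = -3796254 (G = -297*166*77 = -49302*77 = -3796254)
B = 7320457/1484242 (B = (-2943055 - 4377402)/(-1233256 + 1418*(-418 + 241)) = -7320457/(-1233256 + 1418*(-177)) = -7320457/(-1233256 - 250986) = -7320457/(-1484242) = -7320457*(-1/1484242) = 7320457/1484242 ≈ 4.9321)
1/(B + G) = 1/(7320457/1484242 - 3796254) = 1/(-5634552309011/1484242) = -1484242/5634552309011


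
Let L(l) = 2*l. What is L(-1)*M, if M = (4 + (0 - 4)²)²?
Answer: -800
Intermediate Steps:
M = 400 (M = (4 + (-4)²)² = (4 + 16)² = 20² = 400)
L(-1)*M = (2*(-1))*400 = -2*400 = -800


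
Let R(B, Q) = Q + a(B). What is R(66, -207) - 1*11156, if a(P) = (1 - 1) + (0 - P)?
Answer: -11429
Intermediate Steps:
a(P) = -P (a(P) = 0 - P = -P)
R(B, Q) = Q - B
R(66, -207) - 1*11156 = (-207 - 1*66) - 1*11156 = (-207 - 66) - 11156 = -273 - 11156 = -11429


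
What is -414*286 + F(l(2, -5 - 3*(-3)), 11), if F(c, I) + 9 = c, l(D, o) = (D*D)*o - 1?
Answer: -118398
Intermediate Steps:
l(D, o) = -1 + o*D² (l(D, o) = D²*o - 1 = o*D² - 1 = -1 + o*D²)
F(c, I) = -9 + c
-414*286 + F(l(2, -5 - 3*(-3)), 11) = -414*286 + (-9 + (-1 + (-5 - 3*(-3))*2²)) = -118404 + (-9 + (-1 + (-5 + 9)*4)) = -118404 + (-9 + (-1 + 4*4)) = -118404 + (-9 + (-1 + 16)) = -118404 + (-9 + 15) = -118404 + 6 = -118398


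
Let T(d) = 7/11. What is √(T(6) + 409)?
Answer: √49566/11 ≈ 20.239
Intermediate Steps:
T(d) = 7/11 (T(d) = 7*(1/11) = 7/11)
√(T(6) + 409) = √(7/11 + 409) = √(4506/11) = √49566/11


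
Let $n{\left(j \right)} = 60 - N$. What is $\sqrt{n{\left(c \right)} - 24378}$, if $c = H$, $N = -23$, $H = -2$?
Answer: $i \sqrt{24295} \approx 155.87 i$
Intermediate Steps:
$c = -2$
$n{\left(j \right)} = 83$ ($n{\left(j \right)} = 60 - -23 = 60 + 23 = 83$)
$\sqrt{n{\left(c \right)} - 24378} = \sqrt{83 - 24378} = \sqrt{-24295} = i \sqrt{24295}$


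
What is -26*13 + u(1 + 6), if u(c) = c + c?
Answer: -324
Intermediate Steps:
u(c) = 2*c
-26*13 + u(1 + 6) = -26*13 + 2*(1 + 6) = -338 + 2*7 = -338 + 14 = -324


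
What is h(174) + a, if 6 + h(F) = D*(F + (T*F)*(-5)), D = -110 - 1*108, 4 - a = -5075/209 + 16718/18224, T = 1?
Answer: 288992704577/1904408 ≈ 1.5175e+5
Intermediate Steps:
a = 52114001/1904408 (a = 4 - (-5075/209 + 16718/18224) = 4 - (-5075*1/209 + 16718*(1/18224)) = 4 - (-5075/209 + 8359/9112) = 4 - 1*(-44496369/1904408) = 4 + 44496369/1904408 = 52114001/1904408 ≈ 27.365)
D = -218 (D = -110 - 108 = -218)
h(F) = -6 + 872*F (h(F) = -6 - 218*(F + (1*F)*(-5)) = -6 - 218*(F + F*(-5)) = -6 - 218*(F - 5*F) = -6 - (-872)*F = -6 + 872*F)
h(174) + a = (-6 + 872*174) + 52114001/1904408 = (-6 + 151728) + 52114001/1904408 = 151722 + 52114001/1904408 = 288992704577/1904408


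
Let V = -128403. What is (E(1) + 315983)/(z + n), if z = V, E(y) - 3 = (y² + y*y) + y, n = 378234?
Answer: 16631/13149 ≈ 1.2648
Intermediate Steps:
E(y) = 3 + y + 2*y² (E(y) = 3 + ((y² + y*y) + y) = 3 + ((y² + y²) + y) = 3 + (2*y² + y) = 3 + (y + 2*y²) = 3 + y + 2*y²)
z = -128403
(E(1) + 315983)/(z + n) = ((3 + 1 + 2*1²) + 315983)/(-128403 + 378234) = ((3 + 1 + 2*1) + 315983)/249831 = ((3 + 1 + 2) + 315983)*(1/249831) = (6 + 315983)*(1/249831) = 315989*(1/249831) = 16631/13149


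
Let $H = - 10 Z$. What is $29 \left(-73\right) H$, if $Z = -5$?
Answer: $-105850$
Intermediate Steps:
$H = 50$ ($H = \left(-10\right) \left(-5\right) = 50$)
$29 \left(-73\right) H = 29 \left(-73\right) 50 = \left(-2117\right) 50 = -105850$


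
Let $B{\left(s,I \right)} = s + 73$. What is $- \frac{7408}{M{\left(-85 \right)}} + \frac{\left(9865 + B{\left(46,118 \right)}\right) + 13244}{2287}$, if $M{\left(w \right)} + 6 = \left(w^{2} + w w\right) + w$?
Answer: $\frac{316588756}{32839033} \approx 9.6406$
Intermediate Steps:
$B{\left(s,I \right)} = 73 + s$
$M{\left(w \right)} = -6 + w + 2 w^{2}$ ($M{\left(w \right)} = -6 + \left(\left(w^{2} + w w\right) + w\right) = -6 + \left(\left(w^{2} + w^{2}\right) + w\right) = -6 + \left(2 w^{2} + w\right) = -6 + \left(w + 2 w^{2}\right) = -6 + w + 2 w^{2}$)
$- \frac{7408}{M{\left(-85 \right)}} + \frac{\left(9865 + B{\left(46,118 \right)}\right) + 13244}{2287} = - \frac{7408}{-6 - 85 + 2 \left(-85\right)^{2}} + \frac{\left(9865 + \left(73 + 46\right)\right) + 13244}{2287} = - \frac{7408}{-6 - 85 + 2 \cdot 7225} + \left(\left(9865 + 119\right) + 13244\right) \frac{1}{2287} = - \frac{7408}{-6 - 85 + 14450} + \left(9984 + 13244\right) \frac{1}{2287} = - \frac{7408}{14359} + 23228 \cdot \frac{1}{2287} = \left(-7408\right) \frac{1}{14359} + \frac{23228}{2287} = - \frac{7408}{14359} + \frac{23228}{2287} = \frac{316588756}{32839033}$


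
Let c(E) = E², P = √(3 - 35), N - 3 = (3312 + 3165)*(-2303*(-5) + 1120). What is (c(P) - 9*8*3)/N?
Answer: -124/40918449 ≈ -3.0304e-6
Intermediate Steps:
N = 81836898 (N = 3 + (3312 + 3165)*(-2303*(-5) + 1120) = 3 + 6477*(11515 + 1120) = 3 + 6477*12635 = 3 + 81836895 = 81836898)
P = 4*I*√2 (P = √(-32) = 4*I*√2 ≈ 5.6569*I)
(c(P) - 9*8*3)/N = ((4*I*√2)² - 9*8*3)/81836898 = (-32 - 72*3)*(1/81836898) = (-32 - 1*216)*(1/81836898) = (-32 - 216)*(1/81836898) = -248*1/81836898 = -124/40918449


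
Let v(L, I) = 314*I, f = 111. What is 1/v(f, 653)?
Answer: 1/205042 ≈ 4.8771e-6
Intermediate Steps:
1/v(f, 653) = 1/(314*653) = 1/205042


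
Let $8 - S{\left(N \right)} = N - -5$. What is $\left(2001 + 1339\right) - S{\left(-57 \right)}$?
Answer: $3280$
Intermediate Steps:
$S{\left(N \right)} = 3 - N$ ($S{\left(N \right)} = 8 - \left(N - -5\right) = 8 - \left(N + 5\right) = 8 - \left(5 + N\right) = 3 - N$)
$\left(2001 + 1339\right) - S{\left(-57 \right)} = \left(2001 + 1339\right) - \left(3 - -57\right) = 3340 - \left(3 + 57\right) = 3340 - 60 = 3280$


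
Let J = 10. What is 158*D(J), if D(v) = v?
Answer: 1580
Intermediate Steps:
158*D(J) = 158*10 = 1580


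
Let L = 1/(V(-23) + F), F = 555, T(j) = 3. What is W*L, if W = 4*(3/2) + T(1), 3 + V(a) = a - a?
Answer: 3/184 ≈ 0.016304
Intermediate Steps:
V(a) = -3 (V(a) = -3 + (a - a) = -3 + 0 = -3)
L = 1/552 (L = 1/(-3 + 555) = 1/552 ≈ 0.0018116)
W = 9 (W = 4*(3/2) + 3 = 6 + 3 = 9)
W*L = 9*(1/552) = 3/184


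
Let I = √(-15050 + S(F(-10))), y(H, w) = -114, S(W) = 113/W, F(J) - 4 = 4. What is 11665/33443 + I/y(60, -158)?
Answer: 11665/33443 - I*√240574/456 ≈ 0.3488 - 1.0756*I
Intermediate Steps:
F(J) = 8 (F(J) = 4 + 4 = 8)
I = I*√240574/4 (I = √(-15050 + 113/8) = √(-120287/8) = I*√240574/4 ≈ 122.62*I)
11665/33443 + I/y(60, -158) = 11665/33443 + (I*√240574/4)/(-114) = 11665*(1/33443) + (I*√240574/4)*(-1/114) = 11665/33443 - I*√240574/456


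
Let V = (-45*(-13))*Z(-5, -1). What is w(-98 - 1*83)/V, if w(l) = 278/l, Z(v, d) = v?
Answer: 278/529425 ≈ 0.00052510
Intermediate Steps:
V = -2925 (V = -45*(-13)*(-5) = 585*(-5) = -2925)
w(-98 - 1*83)/V = (278/(-98 - 1*83))/(-2925) = (278/(-98 - 83))*(-1/2925) = (278/(-181))*(-1/2925) = (278*(-1/181))*(-1/2925) = -278/181*(-1/2925) = 278/529425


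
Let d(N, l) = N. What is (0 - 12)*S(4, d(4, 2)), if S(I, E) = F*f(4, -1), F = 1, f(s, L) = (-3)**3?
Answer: 324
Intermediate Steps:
f(s, L) = -27
S(I, E) = -27 (S(I, E) = 1*(-27) = -27)
(0 - 12)*S(4, d(4, 2)) = (0 - 12)*(-27) = -12*(-27) = 324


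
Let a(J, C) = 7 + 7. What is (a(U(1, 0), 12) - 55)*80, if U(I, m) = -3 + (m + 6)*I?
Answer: -3280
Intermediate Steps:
U(I, m) = -3 + I*(6 + m) (U(I, m) = -3 + (6 + m)*I = -3 + I*(6 + m))
a(J, C) = 14
(a(U(1, 0), 12) - 55)*80 = (14 - 55)*80 = -41*80 = -3280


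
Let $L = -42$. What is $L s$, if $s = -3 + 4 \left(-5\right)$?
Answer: $966$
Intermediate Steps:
$s = -23$ ($s = -3 - 20 = -23$)
$L s = \left(-42\right) \left(-23\right) = 966$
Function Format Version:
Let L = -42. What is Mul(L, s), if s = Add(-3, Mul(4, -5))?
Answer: 966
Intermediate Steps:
s = -23 (s = Add(-3, -20) = -23)
Mul(L, s) = Mul(-42, -23) = 966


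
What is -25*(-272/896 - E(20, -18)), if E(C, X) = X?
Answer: -24775/56 ≈ -442.41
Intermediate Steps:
-25*(-272/896 - E(20, -18)) = -25*(-272/896 - 1*(-18)) = -25*(-272*1/896 + 18) = -25*(-17/56 + 18) = -25*991/56 = -24775/56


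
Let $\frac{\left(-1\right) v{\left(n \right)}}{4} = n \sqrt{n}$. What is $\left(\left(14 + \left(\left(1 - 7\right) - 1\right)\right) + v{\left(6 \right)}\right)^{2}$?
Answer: $3505 - 336 \sqrt{6} \approx 2682.0$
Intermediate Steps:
$v{\left(n \right)} = - 4 n^{\frac{3}{2}}$ ($v{\left(n \right)} = - 4 n \sqrt{n} = - 4 n^{\frac{3}{2}}$)
$\left(\left(14 + \left(\left(1 - 7\right) - 1\right)\right) + v{\left(6 \right)}\right)^{2} = \left(\left(14 + \left(\left(1 - 7\right) - 1\right)\right) - 4 \cdot 6^{\frac{3}{2}}\right)^{2} = \left(\left(14 - 7\right) - 4 \cdot 6 \sqrt{6}\right)^{2} = \left(\left(14 - 7\right) - 24 \sqrt{6}\right)^{2} = \left(7 - 24 \sqrt{6}\right)^{2}$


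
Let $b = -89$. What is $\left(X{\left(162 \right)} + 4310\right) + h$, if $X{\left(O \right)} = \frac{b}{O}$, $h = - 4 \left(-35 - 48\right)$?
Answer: $\frac{751915}{162} \approx 4641.5$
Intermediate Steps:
$h = 332$ ($h = \left(-4\right) \left(-83\right) = 332$)
$X{\left(O \right)} = - \frac{89}{O}$
$\left(X{\left(162 \right)} + 4310\right) + h = \left(- \frac{89}{162} + 4310\right) + 332 = \frac{698131}{162} + 332 = \frac{751915}{162}$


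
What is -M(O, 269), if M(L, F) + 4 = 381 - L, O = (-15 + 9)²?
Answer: -341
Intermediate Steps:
O = 36 (O = (-6)² = 36)
M(L, F) = 377 - L (M(L, F) = -4 + (381 - L) = 377 - L)
-M(O, 269) = -(377 - 1*36) = -(377 - 36) = -1*341 = -341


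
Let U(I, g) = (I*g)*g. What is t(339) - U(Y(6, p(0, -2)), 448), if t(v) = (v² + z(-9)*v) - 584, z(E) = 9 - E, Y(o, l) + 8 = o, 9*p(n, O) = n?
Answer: 521847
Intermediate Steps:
p(n, O) = n/9
Y(o, l) = -8 + o
U(I, g) = I*g²
t(v) = -584 + v² + 18*v (t(v) = (v² + (9 - 1*(-9))*v) - 584 = (v² + (9 + 9)*v) - 584 = (v² + 18*v) - 584 = -584 + v² + 18*v)
t(339) - U(Y(6, p(0, -2)), 448) = (-584 + 339² + 18*339) - (-8 + 6)*448² = (-584 + 114921 + 6102) - (-2)*200704 = 120439 - 1*(-401408) = 120439 + 401408 = 521847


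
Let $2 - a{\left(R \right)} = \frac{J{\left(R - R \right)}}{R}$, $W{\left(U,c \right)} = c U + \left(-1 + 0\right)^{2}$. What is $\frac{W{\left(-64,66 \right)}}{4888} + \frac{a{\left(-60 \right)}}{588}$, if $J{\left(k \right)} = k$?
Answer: $- \frac{618337}{718536} \approx -0.86055$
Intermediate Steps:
$W{\left(U,c \right)} = 1 + U c$ ($W{\left(U,c \right)} = U c + \left(-1\right)^{2} = U c + 1 = 1 + U c$)
$a{\left(R \right)} = 2$ ($a{\left(R \right)} = 2 - \frac{R - R}{R} = 2 - \frac{0}{R} = 2 - 0 = 2 + 0 = 2$)
$\frac{W{\left(-64,66 \right)}}{4888} + \frac{a{\left(-60 \right)}}{588} = \frac{1 - 4224}{4888} + \frac{2}{588} = \left(1 - 4224\right) \frac{1}{4888} + 2 \cdot \frac{1}{588} = \left(-4223\right) \frac{1}{4888} + \frac{1}{294} = - \frac{4223}{4888} + \frac{1}{294} = - \frac{618337}{718536}$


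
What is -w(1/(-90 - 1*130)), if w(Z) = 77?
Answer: -77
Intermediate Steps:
-w(1/(-90 - 1*130)) = -1*77 = -77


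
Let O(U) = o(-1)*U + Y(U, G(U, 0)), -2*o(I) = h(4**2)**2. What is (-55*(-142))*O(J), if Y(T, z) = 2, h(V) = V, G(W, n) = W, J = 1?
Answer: -984060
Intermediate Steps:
o(I) = -128 (o(I) = -(4**2)**2/2 = -1/2*16**2 = -1/2*256 = -128)
O(U) = 2 - 128*U (O(U) = -128*U + 2 = 2 - 128*U)
(-55*(-142))*O(J) = (-55*(-142))*(2 - 128*1) = 7810*(2 - 128) = 7810*(-126) = -984060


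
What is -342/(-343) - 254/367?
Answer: 38392/125881 ≈ 0.30499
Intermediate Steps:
-342/(-343) - 254/367 = -342*(-1/343) - 254*1/367 = 342/343 - 254/367 = 38392/125881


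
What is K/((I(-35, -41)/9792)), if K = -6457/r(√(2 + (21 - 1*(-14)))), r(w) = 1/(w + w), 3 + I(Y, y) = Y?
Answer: 63226944*√37/19 ≈ 2.0242e+7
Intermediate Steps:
I(Y, y) = -3 + Y
r(w) = 1/(2*w)
K = -12914*√37 (K = -6457*2*√(2 + (21 - 1*(-14))) = -6457*2*√(2 + (21 + 14)) = -6457*2*√(2 + 35) = -6457*2*√37 = -12914*√37 ≈ -78553.)
K/((I(-35, -41)/9792)) = (-12914*√37)/(((-3 - 35)/9792)) = (-12914*√37)/((-38*1/9792)) = (-12914*√37)/(-19/4896) = -12914*√37*(-4896/19) = 63226944*√37/19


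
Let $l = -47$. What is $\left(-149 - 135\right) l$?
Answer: $13348$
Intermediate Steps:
$\left(-149 - 135\right) l = \left(-149 - 135\right) \left(-47\right) = \left(-284\right) \left(-47\right) = 13348$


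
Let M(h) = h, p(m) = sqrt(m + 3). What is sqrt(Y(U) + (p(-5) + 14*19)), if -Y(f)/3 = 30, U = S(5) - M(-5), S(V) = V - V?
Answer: sqrt(176 + I*sqrt(2)) ≈ 13.267 + 0.0533*I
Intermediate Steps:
p(m) = sqrt(3 + m)
S(V) = 0
U = 5 (U = 0 - 1*(-5) = 0 + 5 = 5)
Y(f) = -90 (Y(f) = -3*30 = -90)
sqrt(Y(U) + (p(-5) + 14*19)) = sqrt(-90 + (sqrt(3 - 5) + 14*19)) = sqrt(-90 + (sqrt(-2) + 266)) = sqrt(-90 + (I*sqrt(2) + 266)) = sqrt(-90 + (266 + I*sqrt(2))) = sqrt(176 + I*sqrt(2))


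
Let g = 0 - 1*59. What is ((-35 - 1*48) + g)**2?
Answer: 20164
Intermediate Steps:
g = -59 (g = 0 - 59 = -59)
((-35 - 1*48) + g)**2 = ((-35 - 1*48) - 59)**2 = ((-35 - 48) - 59)**2 = (-83 - 59)**2 = (-142)**2 = 20164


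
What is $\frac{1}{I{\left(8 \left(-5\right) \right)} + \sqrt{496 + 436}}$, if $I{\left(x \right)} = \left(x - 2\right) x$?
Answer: $\frac{420}{705367} - \frac{\sqrt{233}}{1410734} \approx 0.00058461$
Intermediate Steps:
$I{\left(x \right)} = x \left(-2 + x\right)$ ($I{\left(x \right)} = \left(-2 + x\right) x = x \left(-2 + x\right)$)
$\frac{1}{I{\left(8 \left(-5\right) \right)} + \sqrt{496 + 436}} = \frac{1}{8 \left(-5\right) \left(-2 + 8 \left(-5\right)\right) + \sqrt{496 + 436}} = \frac{1}{- 40 \left(-2 - 40\right) + \sqrt{932}} = \frac{1}{\left(-40\right) \left(-42\right) + 2 \sqrt{233}} = \frac{1}{1680 + 2 \sqrt{233}}$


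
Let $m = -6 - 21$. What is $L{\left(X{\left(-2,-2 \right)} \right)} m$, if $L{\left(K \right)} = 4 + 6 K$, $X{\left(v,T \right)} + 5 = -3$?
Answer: $1188$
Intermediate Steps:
$X{\left(v,T \right)} = -8$ ($X{\left(v,T \right)} = -5 - 3 = -8$)
$m = -27$ ($m = -6 - 21 = -27$)
$L{\left(X{\left(-2,-2 \right)} \right)} m = \left(4 + 6 \left(-8\right)\right) \left(-27\right) = \left(4 - 48\right) \left(-27\right) = \left(-44\right) \left(-27\right) = 1188$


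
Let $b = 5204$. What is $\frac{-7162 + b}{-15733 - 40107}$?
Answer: $\frac{979}{27920} \approx 0.035064$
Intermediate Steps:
$\frac{-7162 + b}{-15733 - 40107} = \frac{-7162 + 5204}{-15733 - 40107} = - \frac{1958}{-55840} = \left(-1958\right) \left(- \frac{1}{55840}\right) = \frac{979}{27920}$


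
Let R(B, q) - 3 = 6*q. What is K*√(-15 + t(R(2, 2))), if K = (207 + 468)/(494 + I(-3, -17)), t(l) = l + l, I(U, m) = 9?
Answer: 675*√15/503 ≈ 5.1973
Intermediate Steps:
R(B, q) = 3 + 6*q
t(l) = 2*l
K = 675/503 (K = (207 + 468)/(494 + 9) = 675/503 ≈ 1.3419)
K*√(-15 + t(R(2, 2))) = 675*√(-15 + 2*(3 + 6*2))/503 = 675*√(-15 + 2*(3 + 12))/503 = 675*√(-15 + 2*15)/503 = 675*√(-15 + 30)/503 = 675*√15/503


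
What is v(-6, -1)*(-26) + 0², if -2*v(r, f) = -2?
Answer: -26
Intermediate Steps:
v(r, f) = 1 (v(r, f) = -½*(-2) = 1)
v(-6, -1)*(-26) + 0² = 1*(-26) + 0² = -26 + 0 = -26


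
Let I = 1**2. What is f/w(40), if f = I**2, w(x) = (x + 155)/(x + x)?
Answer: 16/39 ≈ 0.41026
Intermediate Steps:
w(x) = (155 + x)/(2*x) (w(x) = (155 + x)/((2*x)) = (155 + x)*(1/(2*x)) = (155 + x)/(2*x))
I = 1
f = 1 (f = 1**2 = 1)
f/w(40) = 1/((1/2)*(155 + 40)/40) = 1/((1/2)*(1/40)*195) = 1/(39/16) = 1*(16/39) = 16/39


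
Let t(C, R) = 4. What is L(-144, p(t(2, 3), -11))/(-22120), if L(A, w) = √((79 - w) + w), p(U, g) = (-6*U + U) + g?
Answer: -√79/22120 ≈ -0.00040182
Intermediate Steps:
p(U, g) = g - 5*U (p(U, g) = -5*U + g = g - 5*U)
L(A, w) = √79
L(-144, p(t(2, 3), -11))/(-22120) = √79/(-22120) = √79*(-1/22120) = -√79/22120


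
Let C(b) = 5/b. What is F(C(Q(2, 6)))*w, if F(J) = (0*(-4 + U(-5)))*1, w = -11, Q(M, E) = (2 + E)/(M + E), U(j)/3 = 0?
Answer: 0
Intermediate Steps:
U(j) = 0 (U(j) = 3*0 = 0)
Q(M, E) = (2 + E)/(E + M)
F(J) = 0 (F(J) = (0*(-4 + 0))*1 = (0*(-4))*1 = 0*1 = 0)
F(C(Q(2, 6)))*w = 0*(-11) = 0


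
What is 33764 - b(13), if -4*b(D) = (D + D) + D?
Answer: 135095/4 ≈ 33774.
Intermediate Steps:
b(D) = -3*D/4 (b(D) = -((D + D) + D)/4 = -(2*D + D)/4 = -3*D/4)
33764 - b(13) = 33764 - (-3)*13/4 = 33764 - 1*(-39/4) = 33764 + 39/4 = 135095/4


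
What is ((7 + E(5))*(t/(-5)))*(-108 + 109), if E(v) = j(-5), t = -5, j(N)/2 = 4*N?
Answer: -33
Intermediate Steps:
j(N) = 8*N (j(N) = 2*(4*N) = 8*N)
E(v) = -40 (E(v) = 8*(-5) = -40)
((7 + E(5))*(t/(-5)))*(-108 + 109) = ((7 - 40)*(-5/(-5)))*(-108 + 109) = -(-165)*(-1)/5*1 = -33*1*1 = -33*1 = -33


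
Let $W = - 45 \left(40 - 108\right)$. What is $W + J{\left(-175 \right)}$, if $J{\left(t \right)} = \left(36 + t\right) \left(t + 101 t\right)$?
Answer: $2484210$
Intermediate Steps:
$W = 3060$ ($W = \left(-45\right) \left(-68\right) = 3060$)
$J{\left(t \right)} = 102 t \left(36 + t\right)$ ($J{\left(t \right)} = \left(36 + t\right) 102 t = 102 t \left(36 + t\right)$)
$W + J{\left(-175 \right)} = 3060 + 102 \left(-175\right) \left(36 - 175\right) = 3060 + 102 \left(-175\right) \left(-139\right) = 3060 + 2481150 = 2484210$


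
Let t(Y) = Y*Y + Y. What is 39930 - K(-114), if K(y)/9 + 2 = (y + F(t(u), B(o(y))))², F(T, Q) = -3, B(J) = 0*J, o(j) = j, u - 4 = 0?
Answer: -83253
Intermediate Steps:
u = 4 (u = 4 + 0 = 4)
t(Y) = Y + Y² (t(Y) = Y² + Y = Y + Y²)
B(J) = 0
K(y) = -18 + 9*(-3 + y)² (K(y) = -18 + 9*(y - 3)² = -18 + 9*(-3 + y)²)
39930 - K(-114) = 39930 - (-18 + 9*(-3 - 114)²) = 39930 - (-18 + 9*(-117)²) = 39930 - (-18 + 9*13689) = 39930 - (-18 + 123201) = 39930 - 1*123183 = 39930 - 123183 = -83253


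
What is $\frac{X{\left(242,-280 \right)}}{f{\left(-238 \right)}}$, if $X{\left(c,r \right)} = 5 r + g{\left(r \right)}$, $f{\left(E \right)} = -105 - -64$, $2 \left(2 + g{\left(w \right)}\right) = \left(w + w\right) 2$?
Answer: $\frac{1962}{41} \approx 47.854$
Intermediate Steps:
$g{\left(w \right)} = -2 + 2 w$ ($g{\left(w \right)} = -2 + \frac{\left(w + w\right) 2}{2} = -2 + \frac{2 w 2}{2} = -2 + \frac{4 w}{2} = -2 + 2 w$)
$f{\left(E \right)} = -41$ ($f{\left(E \right)} = -105 + 64 = -41$)
$X{\left(c,r \right)} = -2 + 7 r$ ($X{\left(c,r \right)} = 5 r + \left(-2 + 2 r\right) = -2 + 7 r$)
$\frac{X{\left(242,-280 \right)}}{f{\left(-238 \right)}} = \frac{-2 + 7 \left(-280\right)}{-41} = \left(-2 - 1960\right) \left(- \frac{1}{41}\right) = \left(-1962\right) \left(- \frac{1}{41}\right) = \frac{1962}{41}$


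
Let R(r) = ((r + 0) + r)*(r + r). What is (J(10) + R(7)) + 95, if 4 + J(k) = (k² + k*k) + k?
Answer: 497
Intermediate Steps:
R(r) = 4*r² (R(r) = (r + r)*(2*r) = (2*r)*(2*r) = 4*r²)
J(k) = -4 + k + 2*k² (J(k) = -4 + ((k² + k*k) + k) = -4 + ((k² + k²) + k) = -4 + (2*k² + k) = -4 + (k + 2*k²) = -4 + k + 2*k²)
(J(10) + R(7)) + 95 = ((-4 + 10 + 2*10²) + 4*7²) + 95 = ((-4 + 10 + 2*100) + 4*49) + 95 = ((-4 + 10 + 200) + 196) + 95 = (206 + 196) + 95 = 402 + 95 = 497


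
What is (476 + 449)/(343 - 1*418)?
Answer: -37/3 ≈ -12.333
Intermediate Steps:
(476 + 449)/(343 - 1*418) = 925/(343 - 418) = 925/(-75) = 925*(-1/75) = -37/3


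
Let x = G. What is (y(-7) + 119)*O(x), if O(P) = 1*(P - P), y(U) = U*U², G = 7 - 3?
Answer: 0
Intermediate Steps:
G = 4
y(U) = U³
x = 4
O(P) = 0 (O(P) = 1*0 = 0)
(y(-7) + 119)*O(x) = ((-7)³ + 119)*0 = (-343 + 119)*0 = -224*0 = 0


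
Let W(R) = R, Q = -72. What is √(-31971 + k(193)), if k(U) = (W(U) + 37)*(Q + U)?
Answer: I*√4141 ≈ 64.351*I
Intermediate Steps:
k(U) = (-72 + U)*(37 + U) (k(U) = (U + 37)*(-72 + U) = (37 + U)*(-72 + U) = (-72 + U)*(37 + U))
√(-31971 + k(193)) = √(-31971 + (-2664 + 193² - 35*193)) = √(-31971 + (-2664 + 37249 - 6755)) = √(-31971 + 27830) = √(-4141) = I*√4141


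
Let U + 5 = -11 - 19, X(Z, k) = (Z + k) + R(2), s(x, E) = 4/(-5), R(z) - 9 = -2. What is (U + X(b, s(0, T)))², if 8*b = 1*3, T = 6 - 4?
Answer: 1292769/1600 ≈ 807.98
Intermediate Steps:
T = 2
R(z) = 7 (R(z) = 9 - 2 = 7)
s(x, E) = -⅘ (s(x, E) = 4*(-⅕) = -⅘)
b = 3/8 (b = (1*3)/8 = (⅛)*3 = 3/8 ≈ 0.37500)
X(Z, k) = 7 + Z + k (X(Z, k) = (Z + k) + 7 = 7 + Z + k)
U = -35 (U = -5 + (-11 - 19) = -5 - 30 = -35)
(U + X(b, s(0, T)))² = (-35 + (7 + 3/8 - ⅘))² = (-35 + 263/40)² = (-1137/40)² = 1292769/1600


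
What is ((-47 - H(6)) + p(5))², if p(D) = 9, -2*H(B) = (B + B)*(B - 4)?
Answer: 676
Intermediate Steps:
H(B) = -B*(-4 + B) (H(B) = -(B + B)*(B - 4)/2 = -2*B*(-4 + B)/2 = -B*(-4 + B))
((-47 - H(6)) + p(5))² = ((-47 - 6*(4 - 1*6)) + 9)² = ((-47 - 6*(4 - 6)) + 9)² = ((-47 - 6*(-2)) + 9)² = ((-47 - 1*(-12)) + 9)² = ((-47 + 12) + 9)² = (-35 + 9)² = (-26)² = 676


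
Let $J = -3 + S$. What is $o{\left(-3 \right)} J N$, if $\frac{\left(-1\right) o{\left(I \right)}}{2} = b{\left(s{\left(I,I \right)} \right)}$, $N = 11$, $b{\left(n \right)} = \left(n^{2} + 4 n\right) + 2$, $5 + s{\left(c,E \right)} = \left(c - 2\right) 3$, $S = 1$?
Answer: $14168$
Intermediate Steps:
$s{\left(c,E \right)} = -11 + 3 c$ ($s{\left(c,E \right)} = -5 + \left(c - 2\right) 3 = -5 + \left(-2 + c\right) 3 = -5 + \left(-6 + 3 c\right) = -11 + 3 c$)
$b{\left(n \right)} = 2 + n^{2} + 4 n$
$o{\left(I \right)} = 84 - 24 I - 2 \left(-11 + 3 I\right)^{2}$ ($o{\left(I \right)} = - 2 \left(2 + \left(-11 + 3 I\right)^{2} + 4 \left(-11 + 3 I\right)\right) = - 2 \left(2 + \left(-11 + 3 I\right)^{2} + \left(-44 + 12 I\right)\right) = - 2 \left(-42 + \left(-11 + 3 I\right)^{2} + 12 I\right) = 84 - 24 I - 2 \left(-11 + 3 I\right)^{2}$)
$J = -2$ ($J = -3 + 1 = -2$)
$o{\left(-3 \right)} J N = \left(-158 - 18 \left(-3\right)^{2} + 108 \left(-3\right)\right) \left(-2\right) 11 = \left(-158 - 162 - 324\right) \left(-2\right) 11 = \left(-644\right) \left(-2\right) 11 = 1288 \cdot 11 = 14168$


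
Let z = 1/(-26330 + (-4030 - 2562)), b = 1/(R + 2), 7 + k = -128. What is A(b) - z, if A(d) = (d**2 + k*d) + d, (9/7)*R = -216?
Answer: 366188723/453599316 ≈ 0.80730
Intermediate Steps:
R = -168 (R = (7/9)*(-216) = -168)
k = -135 (k = -7 - 128 = -135)
b = -1/166 (b = 1/(-168 + 2) = 1/(-166) = -1/166 ≈ -0.0060241)
A(d) = d**2 - 134*d (A(d) = (d**2 - 135*d) + d = d**2 - 134*d)
z = -1/32922 (z = 1/(-26330 - 6592) = 1/(-32922) = -1/32922 ≈ -3.0375e-5)
A(b) - z = -(-134 - 1/166)/166 - 1*(-1/32922) = -1/166*(-22245/166) + 1/32922 = 22245/27556 + 1/32922 = 366188723/453599316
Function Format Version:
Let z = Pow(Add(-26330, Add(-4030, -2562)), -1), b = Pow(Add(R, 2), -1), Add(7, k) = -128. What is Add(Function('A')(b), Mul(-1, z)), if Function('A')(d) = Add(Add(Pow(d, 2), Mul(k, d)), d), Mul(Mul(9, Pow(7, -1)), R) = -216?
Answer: Rational(366188723, 453599316) ≈ 0.80730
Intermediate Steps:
R = -168 (R = Mul(Rational(7, 9), -216) = -168)
k = -135 (k = Add(-7, -128) = -135)
b = Rational(-1, 166) (b = Pow(Add(-168, 2), -1) = Pow(-166, -1) = Rational(-1, 166) ≈ -0.0060241)
Function('A')(d) = Add(Pow(d, 2), Mul(-134, d)) (Function('A')(d) = Add(Add(Pow(d, 2), Mul(-135, d)), d) = Add(Pow(d, 2), Mul(-134, d)))
z = Rational(-1, 32922) (z = Pow(Add(-26330, -6592), -1) = Pow(-32922, -1) = Rational(-1, 32922) ≈ -3.0375e-5)
Add(Function('A')(b), Mul(-1, z)) = Add(Mul(Rational(-1, 166), Add(-134, Rational(-1, 166))), Mul(-1, Rational(-1, 32922))) = Add(Mul(Rational(-1, 166), Rational(-22245, 166)), Rational(1, 32922)) = Add(Rational(22245, 27556), Rational(1, 32922)) = Rational(366188723, 453599316)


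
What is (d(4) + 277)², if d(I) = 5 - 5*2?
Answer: 73984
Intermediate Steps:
d(I) = -5 (d(I) = 5 - 10 = -5)
(d(4) + 277)² = (-5 + 277)² = 272² = 73984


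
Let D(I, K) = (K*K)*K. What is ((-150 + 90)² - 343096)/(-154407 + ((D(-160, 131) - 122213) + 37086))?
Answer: -339496/2008557 ≈ -0.16902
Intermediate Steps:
D(I, K) = K³ (D(I, K) = K²*K = K³)
((-150 + 90)² - 343096)/(-154407 + ((D(-160, 131) - 122213) + 37086)) = ((-150 + 90)² - 343096)/(-154407 + ((131³ - 122213) + 37086)) = ((-60)² - 343096)/(-154407 + ((2248091 - 122213) + 37086)) = (3600 - 343096)/(-154407 + (2125878 + 37086)) = -339496/(-154407 + 2162964) = -339496/2008557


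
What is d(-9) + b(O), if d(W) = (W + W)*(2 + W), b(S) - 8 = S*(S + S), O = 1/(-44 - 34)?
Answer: 407629/3042 ≈ 134.00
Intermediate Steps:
O = -1/78 (O = 1/(-78) = -1/78 ≈ -0.012821)
b(S) = 8 + 2*S² (b(S) = 8 + S*(S + S) = 8 + S*(2*S) = 8 + 2*S²)
d(W) = 2*W*(2 + W) (d(W) = (2*W)*(2 + W) = 2*W*(2 + W))
d(-9) + b(O) = 2*(-9)*(2 - 9) + (8 + 2*(-1/78)²) = 2*(-9)*(-7) + (8 + 2*(1/6084)) = 126 + (8 + 1/3042) = 126 + 24337/3042 = 407629/3042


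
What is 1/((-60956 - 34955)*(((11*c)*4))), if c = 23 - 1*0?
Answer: -1/97061932 ≈ -1.0303e-8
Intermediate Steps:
c = 23 (c = 23 + 0 = 23)
1/((-60956 - 34955)*(((11*c)*4))) = 1/((-60956 - 34955)*(((11*23)*4))) = 1/((-95911)*((253*4))) = -1/95911/1012 = -1/95911*1/1012 = -1/97061932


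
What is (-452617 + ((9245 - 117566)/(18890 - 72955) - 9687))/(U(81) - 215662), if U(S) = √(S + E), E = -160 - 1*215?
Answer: 2695166557004809/1257284238728485 + 174960502073*I*√6/2514568477456970 ≈ 2.1436 + 0.00017043*I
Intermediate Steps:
E = -375 (E = -160 - 215 = -375)
U(S) = √(-375 + S) (U(S) = √(S - 375) = √(-375 + S))
(-452617 + ((9245 - 117566)/(18890 - 72955) - 9687))/(U(81) - 215662) = (-452617 + ((9245 - 117566)/(18890 - 72955) - 9687))/(√(-375 + 81) - 215662) = (-452617 + (-108321/(-54065) - 9687))/(√(-294) - 215662) = (-452617 + (-108321*(-1/54065) - 9687))/(7*I*√6 - 215662) = (-452617 + (108321/54065 - 9687))/(-215662 + 7*I*√6) = (-452617 - 523619334/54065)/(-215662 + 7*I*√6) = -24994357439/(54065*(-215662 + 7*I*√6))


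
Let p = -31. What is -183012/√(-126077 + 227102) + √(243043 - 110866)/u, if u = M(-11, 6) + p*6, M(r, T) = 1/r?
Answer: -61004*√449/2245 - 11*√132177/2047 ≈ -577.75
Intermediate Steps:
u = -2047/11 (u = 1/(-11) - 31*6 = -1/11 - 186 = -2047/11 ≈ -186.09)
-183012/√(-126077 + 227102) + √(243043 - 110866)/u = -183012/√(-126077 + 227102) + √(243043 - 110866)/(-2047/11) = -183012*√449/6735 + √132177*(-11/2047) = -183012*√449/6735 - 11*√132177/2047 = -61004*√449/2245 - 11*√132177/2047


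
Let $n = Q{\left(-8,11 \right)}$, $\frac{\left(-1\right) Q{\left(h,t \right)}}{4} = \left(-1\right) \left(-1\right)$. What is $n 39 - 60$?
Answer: $-216$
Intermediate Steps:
$Q{\left(h,t \right)} = -4$ ($Q{\left(h,t \right)} = - 4 \left(\left(-1\right) \left(-1\right)\right) = \left(-4\right) 1 = -4$)
$n = -4$
$n 39 - 60 = \left(-4\right) 39 - 60 = -156 - 60 = -216$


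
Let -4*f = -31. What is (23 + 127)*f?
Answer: 2325/2 ≈ 1162.5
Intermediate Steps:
f = 31/4 (f = -1/4*(-31) = 31/4 ≈ 7.7500)
(23 + 127)*f = (23 + 127)*(31/4) = 150*(31/4) = 2325/2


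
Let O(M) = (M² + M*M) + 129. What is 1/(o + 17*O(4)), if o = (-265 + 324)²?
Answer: 1/6218 ≈ 0.00016082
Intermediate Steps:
O(M) = 129 + 2*M² (O(M) = (M² + M²) + 129 = 2*M² + 129 = 129 + 2*M²)
o = 3481 (o = 59² = 3481)
1/(o + 17*O(4)) = 1/(3481 + 17*(129 + 2*4²)) = 1/(3481 + 17*(129 + 2*16)) = 1/(3481 + 17*(129 + 32)) = 1/(3481 + 17*161) = 1/(3481 + 2737) = 1/6218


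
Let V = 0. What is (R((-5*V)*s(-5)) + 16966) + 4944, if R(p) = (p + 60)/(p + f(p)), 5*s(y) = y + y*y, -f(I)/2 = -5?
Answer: 21916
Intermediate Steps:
f(I) = 10 (f(I) = -2*(-5) = 10)
s(y) = y/5 + y²/5 (s(y) = (y + y*y)/5 = (y + y²)/5 = y/5 + y²/5)
R(p) = (60 + p)/(10 + p) (R(p) = (p + 60)/(p + 10) = (60 + p)/(10 + p))
(R((-5*V)*s(-5)) + 16966) + 4944 = ((60 + (-5*0)*((⅕)*(-5)*(1 - 5)))/(10 + (-5*0)*((⅕)*(-5)*(1 - 5))) + 16966) + 4944 = ((60 + 0*((⅕)*(-5)*(-4)))/(10 + 0*((⅕)*(-5)*(-4))) + 16966) + 4944 = ((60 + 0*4)/(10 + 0*4) + 16966) + 4944 = ((60 + 0)/(10 + 0) + 16966) + 4944 = (60/10 + 16966) + 4944 = ((⅒)*60 + 16966) + 4944 = (6 + 16966) + 4944 = 16972 + 4944 = 21916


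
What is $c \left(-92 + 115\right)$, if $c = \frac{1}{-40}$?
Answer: $- \frac{23}{40} \approx -0.575$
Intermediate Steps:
$c = - \frac{1}{40} \approx -0.025$
$c \left(-92 + 115\right) = - \frac{-92 + 115}{40} = \left(- \frac{1}{40}\right) 23 = - \frac{23}{40}$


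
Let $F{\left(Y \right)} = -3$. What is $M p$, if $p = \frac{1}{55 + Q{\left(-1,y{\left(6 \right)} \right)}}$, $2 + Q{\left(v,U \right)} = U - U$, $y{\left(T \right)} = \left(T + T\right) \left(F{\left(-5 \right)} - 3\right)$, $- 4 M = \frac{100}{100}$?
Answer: $- \frac{1}{212} \approx -0.004717$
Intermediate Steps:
$M = - \frac{1}{4}$ ($M = - \frac{100 \cdot \frac{1}{100}}{4} = \left(- \frac{1}{4}\right) 1 = - \frac{1}{4} \approx -0.25$)
$y{\left(T \right)} = - 12 T$ ($y{\left(T \right)} = \left(T + T\right) \left(-3 - 3\right) = 2 T \left(-6\right) = - 12 T$)
$Q{\left(v,U \right)} = -2$ ($Q{\left(v,U \right)} = -2 + \left(U - U\right) = -2 + 0 = -2$)
$p = \frac{1}{53}$ ($p = \frac{1}{55 - 2} = \frac{1}{53} \approx 0.018868$)
$M p = \left(- \frac{1}{4}\right) \frac{1}{53} = - \frac{1}{212}$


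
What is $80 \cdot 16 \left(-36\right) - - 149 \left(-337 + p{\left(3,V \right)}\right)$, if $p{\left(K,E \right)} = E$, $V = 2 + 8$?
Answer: $-94803$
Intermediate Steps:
$V = 10$
$80 \cdot 16 \left(-36\right) - - 149 \left(-337 + p{\left(3,V \right)}\right) = 80 \cdot 16 \left(-36\right) - - 149 \left(-337 + 10\right) = 1280 \left(-36\right) - \left(-149\right) \left(-327\right) = -46080 - 48723 = -94803$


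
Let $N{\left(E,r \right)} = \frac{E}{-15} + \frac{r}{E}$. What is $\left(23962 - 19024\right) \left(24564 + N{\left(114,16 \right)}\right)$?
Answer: $\frac{11519718644}{95} \approx 1.2126 \cdot 10^{8}$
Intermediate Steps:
$N{\left(E,r \right)} = - \frac{E}{15} + \frac{r}{E}$ ($N{\left(E,r \right)} = E \left(- \frac{1}{15}\right) + \frac{r}{E} = - \frac{E}{15} + \frac{r}{E}$)
$\left(23962 - 19024\right) \left(24564 + N{\left(114,16 \right)}\right) = \left(23962 - 19024\right) \left(24564 + \left(\left(- \frac{1}{15}\right) 114 + \frac{16}{114}\right)\right) = 4938 \left(24564 + \left(- \frac{38}{5} + 16 \cdot \frac{1}{114}\right)\right) = 4938 \left(24564 + \left(- \frac{38}{5} + \frac{8}{57}\right)\right) = 4938 \left(24564 - \frac{2126}{285}\right) = 4938 \cdot \frac{6998614}{285} = \frac{11519718644}{95}$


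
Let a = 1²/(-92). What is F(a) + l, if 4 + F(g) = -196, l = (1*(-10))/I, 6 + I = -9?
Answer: -598/3 ≈ -199.33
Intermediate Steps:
I = -15 (I = -6 - 9 = -15)
l = ⅔ (l = (1*(-10))/(-15) = -10*(-1/15) = ⅔ ≈ 0.66667)
a = -1/92 (a = 1*(-1/92) = -1/92 ≈ -0.010870)
F(g) = -200 (F(g) = -4 - 196 = -200)
F(a) + l = -200 + ⅔ = -598/3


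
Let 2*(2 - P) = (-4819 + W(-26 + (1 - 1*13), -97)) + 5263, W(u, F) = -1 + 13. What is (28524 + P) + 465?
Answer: 28763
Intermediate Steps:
W(u, F) = 12
P = -226 (P = 2 - ((-4819 + 12) + 5263)/2 = 2 - (-4807 + 5263)/2 = 2 - 1/2*456 = 2 - 228 = -226)
(28524 + P) + 465 = (28524 - 226) + 465 = 28298 + 465 = 28763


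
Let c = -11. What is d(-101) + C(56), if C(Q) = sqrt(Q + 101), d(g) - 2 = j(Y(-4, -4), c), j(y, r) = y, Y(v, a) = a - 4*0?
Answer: -2 + sqrt(157) ≈ 10.530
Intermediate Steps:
Y(v, a) = a (Y(v, a) = a - 4*0 = a + 0 = a)
d(g) = -2 (d(g) = 2 - 4 = -2)
C(Q) = sqrt(101 + Q)
d(-101) + C(56) = -2 + sqrt(101 + 56) = -2 + sqrt(157)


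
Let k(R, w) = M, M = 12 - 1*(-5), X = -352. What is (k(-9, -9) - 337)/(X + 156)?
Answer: 80/49 ≈ 1.6327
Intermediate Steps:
M = 17 (M = 12 + 5 = 17)
k(R, w) = 17
(k(-9, -9) - 337)/(X + 156) = (17 - 337)/(-352 + 156) = -320/(-196) = -320*(-1/196) = 80/49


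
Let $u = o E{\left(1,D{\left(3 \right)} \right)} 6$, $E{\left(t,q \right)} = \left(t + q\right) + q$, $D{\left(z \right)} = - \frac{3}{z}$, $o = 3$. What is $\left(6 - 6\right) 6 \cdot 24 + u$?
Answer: $-18$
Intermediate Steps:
$E{\left(t,q \right)} = t + 2 q$ ($E{\left(t,q \right)} = \left(q + t\right) + q = t + 2 q$)
$u = -18$ ($u = 3 \left(1 + 2 \left(- \frac{3}{3}\right)\right) 6 = 3 \left(1 + 2 \left(\left(-3\right) \frac{1}{3}\right)\right) 6 = 3 \left(1 + 2 \left(-1\right)\right) 6 = 3 \left(1 - 2\right) 6 = 3 \left(-1\right) 6 = \left(-3\right) 6 = -18$)
$\left(6 - 6\right) 6 \cdot 24 + u = \left(6 - 6\right) 6 \cdot 24 - 18 = 0 \cdot 6 \cdot 24 - 18 = 0 \cdot 24 - 18 = 0 - 18 = -18$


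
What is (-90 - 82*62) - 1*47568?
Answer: -52742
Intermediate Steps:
(-90 - 82*62) - 1*47568 = (-90 - 5084) - 47568 = -5174 - 47568 = -52742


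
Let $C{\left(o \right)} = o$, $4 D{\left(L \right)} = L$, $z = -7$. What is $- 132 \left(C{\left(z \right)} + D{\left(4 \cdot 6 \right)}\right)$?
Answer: $132$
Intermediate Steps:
$D{\left(L \right)} = \frac{L}{4}$
$- 132 \left(C{\left(z \right)} + D{\left(4 \cdot 6 \right)}\right) = - 132 \left(-7 + \frac{4 \cdot 6}{4}\right) = - 132 \left(-7 + \frac{1}{4} \cdot 24\right) = - 132 \left(-7 + 6\right) = \left(-132\right) \left(-1\right) = 132$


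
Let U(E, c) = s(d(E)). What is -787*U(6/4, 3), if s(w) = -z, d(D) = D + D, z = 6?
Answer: 4722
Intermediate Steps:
d(D) = 2*D
s(w) = -6 (s(w) = -1*6 = -6)
U(E, c) = -6
-787*U(6/4, 3) = -787*(-6) = 4722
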